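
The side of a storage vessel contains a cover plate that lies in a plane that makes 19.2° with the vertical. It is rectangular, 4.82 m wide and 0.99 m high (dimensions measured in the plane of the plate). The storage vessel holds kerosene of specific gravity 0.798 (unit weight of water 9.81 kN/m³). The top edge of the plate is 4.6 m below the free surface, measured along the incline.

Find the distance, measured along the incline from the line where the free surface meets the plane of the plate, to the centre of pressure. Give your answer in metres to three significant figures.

y_p = 5.11 m

γ = 0.798 × 9.81 = 7.82838 kN/m³.
The plate makes 19.2° with the vertical, i.e. θ = 90° − 19.2° = 70.8° to the horizontal. Measuring y along the incline from the free-surface line, vertical depth h = y·sinθ with sinθ = 0.944376.
The centroid lies 0.99/2 = 0.495 m below the top edge, so y_c = 4.6 + 0.495 = 5.095 m and h_c = 5.095 × 0.944376 = 4.8116 m.
A = 4.82 × 0.99 = 4.7718 m².
Resultant F = γ·h_c·A = 7.82838 × 4.8116 × 4.7718 = 179.74 kN.
I_c = b·h³/12 = 4.82 × 0.99³/12 = 0.389737 m⁴.
Centre of pressure: y_p = y_c + I_c/(y_c·A) = 5.095 + 0.389737/(5.095 × 4.7718) = 5.095 + 0.0160304 = 5.11103 m along the plane.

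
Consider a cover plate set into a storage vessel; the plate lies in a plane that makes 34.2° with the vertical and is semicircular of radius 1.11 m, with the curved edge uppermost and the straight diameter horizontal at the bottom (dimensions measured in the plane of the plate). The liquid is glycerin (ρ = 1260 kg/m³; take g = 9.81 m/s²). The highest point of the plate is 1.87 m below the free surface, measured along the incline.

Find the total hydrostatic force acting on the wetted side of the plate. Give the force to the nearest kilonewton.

γ = ρg = 1260 × 9.81 / 1000 = 12.3606 kN/m³.
The plate makes 34.2° with the vertical, i.e. θ = 90° − 34.2° = 55.8° to the horizontal. Measuring y along the incline from the free-surface line, vertical depth h = y·sinθ with sinθ = 0.827081.
The centroid lies 4r/(3π) = 0.471099 m above the diameter, so r − 4r/(3π) = 1.11 − 0.471099 = 0.638901 m below the topmost point, so y_c = 1.87 + 0.638901 = 2.5089 m and h_c = 2.5089 × 0.827081 = 2.07506 m.
A = πr²/2 = π × 1.11²/2 = 1.93538 m².
Resultant F = γ·h_c·A = 12.3606 × 2.07506 × 1.93538 = 49.6405 kN.

F ≈ 50 kN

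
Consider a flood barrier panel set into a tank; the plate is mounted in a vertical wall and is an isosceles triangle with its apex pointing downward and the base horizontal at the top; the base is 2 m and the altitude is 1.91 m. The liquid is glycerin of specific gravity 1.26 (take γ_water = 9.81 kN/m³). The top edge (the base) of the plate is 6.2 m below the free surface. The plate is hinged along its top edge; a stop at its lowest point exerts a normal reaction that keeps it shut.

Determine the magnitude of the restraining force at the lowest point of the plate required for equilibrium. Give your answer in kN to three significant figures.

γ = 1.26 × 9.81 = 12.3606 kN/m³.
With the apex down, the centroid sits h/3 = 1.91/3 = 0.636667 m below the base (the top edge), so the centroid depth is h_c = 6.2 + 0.636667 = 6.83667 m.
A = ½ × 2 × 1.91 = 1.91 m².
Resultant F = γ·h_c·A = 12.3606 × 6.83667 × 1.91 = 161.405 kN.
I_c = b·h³/36 = 2 × 1.91³/36 = 0.387104 m⁴.
Centre of pressure: y_p = y_c + I_c/(y_c·A) = 6.83667 + 0.387104/(6.83667 × 1.91) = 6.83667 + 0.0296449 = 6.86631 m along the plane.
The resultant acts 0.636667 + 0.0296449 = 0.666312 m (along the plate) below the hinge at the top edge, so the moment about the hinge is M = F × 0.666312 = 161.405 × 0.666312 = 107.546 kN·m.
A normal force at the bottom, 1.91 m from the hinge, must supply this moment: P = 107.546/1.91 = 56.3068 kN.

P ≈ 56.3 kN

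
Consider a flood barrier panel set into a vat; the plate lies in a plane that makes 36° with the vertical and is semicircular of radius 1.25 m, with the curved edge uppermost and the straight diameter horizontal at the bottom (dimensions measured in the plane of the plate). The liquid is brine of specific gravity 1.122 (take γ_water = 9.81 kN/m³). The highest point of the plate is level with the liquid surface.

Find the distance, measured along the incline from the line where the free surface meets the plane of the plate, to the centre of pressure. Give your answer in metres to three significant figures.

y_p = 0.871 m

γ = 1.122 × 9.81 = 11.00682 kN/m³.
The plate makes 36° with the vertical, i.e. θ = 90° − 36° = 54° to the horizontal. Measuring y along the incline from the free-surface line, vertical depth h = y·sinθ with sinθ = 0.809017.
The centroid lies 4r/(3π) = 0.530516 m above the diameter, so r − 4r/(3π) = 1.25 − 0.530516 = 0.719484 m below the topmost point, so y_c = 0.719484 m and h_c = 0.719484 × 0.809017 = 0.582075 m.
A = πr²/2 = π × 1.25²/2 = 2.45437 m².
Resultant F = γ·h_c·A = 11.00682 × 0.582075 × 2.45437 = 15.7246 kN.
I_c = (π/8 − 8/(9π))·r⁴ = 0.109757 × 1.25⁴ = 0.267961 m⁴.
Centre of pressure: y_p = y_c + I_c/(y_c·A) = 0.719484 + 0.267961/(0.719484 × 2.45437) = 0.719484 + 0.151744 = 0.871228 m along the plane.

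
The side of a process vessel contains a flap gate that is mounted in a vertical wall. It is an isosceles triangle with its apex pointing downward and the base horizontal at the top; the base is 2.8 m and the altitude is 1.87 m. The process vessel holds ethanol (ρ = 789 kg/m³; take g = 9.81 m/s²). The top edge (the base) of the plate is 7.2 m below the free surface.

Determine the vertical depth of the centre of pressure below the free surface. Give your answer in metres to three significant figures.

h_p = 7.85 m

γ = ρg = 789 × 9.81 / 1000 = 7.74009 kN/m³.
With the apex down, the centroid sits h/3 = 1.87/3 = 0.623333 m below the base (the top edge), so the centroid depth is h_c = 7.2 + 0.623333 = 7.82333 m.
A = ½ × 2.8 × 1.87 = 2.618 m².
Resultant F = γ·h_c·A = 7.74009 × 7.82333 × 2.618 = 158.528 kN.
I_c = b·h³/36 = 2.8 × 1.87³/36 = 0.508605 m⁴.
Centre of pressure: y_p = y_c + I_c/(y_c·A) = 7.82333 + 0.508605/(7.82333 × 2.618) = 7.82333 + 0.0248324 = 7.84816 m along the plane.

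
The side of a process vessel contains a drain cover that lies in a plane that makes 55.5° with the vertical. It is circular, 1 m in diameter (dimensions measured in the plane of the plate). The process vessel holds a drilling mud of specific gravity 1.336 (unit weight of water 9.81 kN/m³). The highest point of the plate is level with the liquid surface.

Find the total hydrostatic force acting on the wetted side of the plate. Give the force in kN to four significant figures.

γ = 1.336 × 9.81 = 13.10616 kN/m³.
The plate makes 55.5° with the vertical, i.e. θ = 90° − 55.5° = 34.5° to the horizontal. Measuring y along the incline from the free-surface line, vertical depth h = y·sinθ with sinθ = 0.566406.
The centroid is at the centre, 0.5 m below the top of the plate, so y_c = 0.5 m and h_c = 0.5 × 0.566406 = 0.283203 m.
A = π(0.5)² = 0.785398 m².
Resultant F = γ·h_c·A = 13.10616 × 0.283203 × 0.785398 = 2.91516 kN.

F ≈ 2.915 kN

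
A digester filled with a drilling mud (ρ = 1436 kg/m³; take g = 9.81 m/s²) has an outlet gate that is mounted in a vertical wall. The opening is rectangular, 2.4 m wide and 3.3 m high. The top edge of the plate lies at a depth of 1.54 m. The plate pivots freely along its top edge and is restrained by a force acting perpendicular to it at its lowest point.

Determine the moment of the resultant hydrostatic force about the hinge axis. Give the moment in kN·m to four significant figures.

M ≈ 688.5 kN·m

γ = ρg = 1436 × 9.81 / 1000 = 14.08716 kN/m³.
The centroid lies 3.3/2 = 1.65 m below the top edge, so the centroid depth is h_c = 1.54 + 1.65 = 3.19 m.
A = 2.4 × 3.3 = 7.92 m².
Resultant F = γ·h_c·A = 14.08716 × 3.19 × 7.92 = 355.909 kN.
I_c = b·h³/12 = 2.4 × 3.3³/12 = 7.1874 m⁴.
Centre of pressure: y_p = y_c + I_c/(y_c·A) = 3.19 + 7.1874/(3.19 × 7.92) = 3.19 + 0.284483 = 3.47448 m along the plane.
The resultant acts 1.65 + 0.284483 = 1.93448 m (along the plate) below the hinge at the top edge, so the moment about the hinge is M = F × 1.93448 = 355.909 × 1.93448 = 688.499 kN·m.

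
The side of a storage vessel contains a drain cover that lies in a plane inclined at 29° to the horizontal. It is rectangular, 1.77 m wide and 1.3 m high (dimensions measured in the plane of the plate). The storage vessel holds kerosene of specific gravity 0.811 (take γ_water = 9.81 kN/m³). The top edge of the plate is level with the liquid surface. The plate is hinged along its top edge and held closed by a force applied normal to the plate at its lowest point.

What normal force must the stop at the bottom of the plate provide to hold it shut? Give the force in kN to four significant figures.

P ≈ 3.846 kN

γ = 0.811 × 9.81 = 7.95591 kN/m³.
Let θ = 29° be the plate's angle to the horizontal; measure y along the incline from where the plane meets the free surface. Vertical depth h = y·sinθ with sinθ = 0.484810.
The centroid lies 1.3/2 = 0.65 m below the top edge, so y_c = 0.65 m and h_c = 0.65 × 0.484810 = 0.315127 m.
A = 1.77 × 1.3 = 2.301 m².
Resultant F = γ·h_c·A = 7.95591 × 0.315127 × 2.301 = 5.76889 kN.
I_c = b·h³/12 = 1.77 × 1.3³/12 = 0.324057 m⁴.
Centre of pressure: y_p = y_c + I_c/(y_c·A) = 0.65 + 0.324057/(0.65 × 2.301) = 0.65 + 0.216666 = 0.866666 m along the plane.
The resultant acts 0.65 + 0.216666 = 0.866666 m (along the plate) below the hinge at the top edge, so the moment about the hinge is M = F × 0.866666 = 5.76889 × 0.866666 = 4.9997 kN·m.
A normal force at the bottom, 1.3 m from the hinge, must supply this moment: P = 4.9997/1.3 = 3.84592 kN.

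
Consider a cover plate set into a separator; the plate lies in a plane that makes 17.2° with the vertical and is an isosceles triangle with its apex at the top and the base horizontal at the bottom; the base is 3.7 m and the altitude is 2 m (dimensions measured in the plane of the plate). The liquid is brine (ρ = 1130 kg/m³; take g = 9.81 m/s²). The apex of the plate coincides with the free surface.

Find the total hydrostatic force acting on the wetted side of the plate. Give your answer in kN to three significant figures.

γ = ρg = 1130 × 9.81 / 1000 = 11.0853 kN/m³.
The plate makes 17.2° with the vertical, i.e. θ = 90° − 17.2° = 72.8° to the horizontal. Measuring y along the incline from the free-surface line, vertical depth h = y·sinθ with sinθ = 0.955278.
With the apex up, the centroid sits 2h/3 = 2 × 2/3 = 1.33333 m below the apex, so y_c = 1.33333 m and h_c = 1.33333 × 0.955278 = 1.2737 m.
A = ½ × 3.7 × 2 = 3.7 m².
Resultant F = γ·h_c·A = 11.0853 × 1.2737 × 3.7 = 52.2416 kN.

F ≈ 52.2 kN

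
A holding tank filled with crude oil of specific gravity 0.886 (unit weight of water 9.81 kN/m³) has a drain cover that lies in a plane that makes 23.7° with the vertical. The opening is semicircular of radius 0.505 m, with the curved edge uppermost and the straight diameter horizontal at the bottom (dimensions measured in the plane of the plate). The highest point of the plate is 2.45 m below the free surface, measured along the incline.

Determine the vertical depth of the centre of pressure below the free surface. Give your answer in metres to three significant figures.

h_p = 2.52 m

γ = 0.886 × 9.81 = 8.69166 kN/m³.
The plate makes 23.7° with the vertical, i.e. θ = 90° − 23.7° = 66.3° to the horizontal. Measuring y along the incline from the free-surface line, vertical depth h = y·sinθ with sinθ = 0.915663.
The centroid lies 4r/(3π) = 0.214329 m above the diameter, so r − 4r/(3π) = 0.505 − 0.214329 = 0.290671 m below the topmost point, so y_c = 2.45 + 0.290671 = 2.74067 m and h_c = 2.74067 × 0.915663 = 2.50953 m.
A = πr²/2 = π × 0.505²/2 = 0.400592 m².
Resultant F = γ·h_c·A = 8.69166 × 2.50953 × 0.400592 = 8.73771 kN.
I_c = (π/8 − 8/(9π))·r⁴ = 0.109757 × 0.505⁴ = 0.00713835 m⁴.
Centre of pressure: y_p = y_c + I_c/(y_c·A) = 2.74067 + 0.00713835/(2.74067 × 0.400592) = 2.74067 + 0.00650188 = 2.74717 m along the plane.
Vertically, h_p = y_p·sinθ = 2.74717 × 0.915663 = 2.51548 m.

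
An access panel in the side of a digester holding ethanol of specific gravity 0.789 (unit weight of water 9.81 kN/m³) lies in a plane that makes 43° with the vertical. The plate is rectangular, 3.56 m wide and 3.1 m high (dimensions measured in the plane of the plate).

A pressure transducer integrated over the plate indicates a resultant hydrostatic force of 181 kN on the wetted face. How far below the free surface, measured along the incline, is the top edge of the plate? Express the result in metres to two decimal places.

y_top ≈ 1.35 m

γ = 0.789 × 9.81 = 7.74009 kN/m³.
A = 3.56 × 3.1 = 11.036 m².
From F = γ·h_c·A, the centroid depth is h_c = 181/(7.74009 × 11.036) = 2.11895 m.
The plate makes 43° with the vertical, i.e. θ = 90° − 43° = 47° to the horizontal. Measuring y along the incline from the free-surface line, vertical depth h = y·sinθ with sinθ = 0.731354.
Along the incline, y_c = h_c/sinθ = 2.11895/0.731354 = 2.8973 m.
The centroid lies 3.1/2 = 1.55 m below the top edge, so the top edge sits at y_top = 2.8973 − 1.55 = 1.3473 m along the incline.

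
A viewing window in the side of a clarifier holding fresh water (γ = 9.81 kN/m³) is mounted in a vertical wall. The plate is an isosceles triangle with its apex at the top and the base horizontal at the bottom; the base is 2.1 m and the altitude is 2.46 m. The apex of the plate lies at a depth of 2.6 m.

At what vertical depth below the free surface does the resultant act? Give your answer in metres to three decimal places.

γ = 9.81 kN/m³.
With the apex up, the centroid sits 2h/3 = 2 × 2.46/3 = 1.64 m below the apex, so the centroid depth is h_c = 2.6 + 1.64 = 4.24 m.
A = ½ × 2.1 × 2.46 = 2.583 m².
Resultant F = γ·h_c·A = 9.81 × 4.24 × 2.583 = 107.438 kN.
I_c = b·h³/36 = 2.1 × 2.46³/36 = 0.868405 m⁴.
Centre of pressure: y_p = y_c + I_c/(y_c·A) = 4.24 + 0.868405/(4.24 × 2.583) = 4.24 + 0.0792925 = 4.31929 m along the plane.

h_p = 4.319 m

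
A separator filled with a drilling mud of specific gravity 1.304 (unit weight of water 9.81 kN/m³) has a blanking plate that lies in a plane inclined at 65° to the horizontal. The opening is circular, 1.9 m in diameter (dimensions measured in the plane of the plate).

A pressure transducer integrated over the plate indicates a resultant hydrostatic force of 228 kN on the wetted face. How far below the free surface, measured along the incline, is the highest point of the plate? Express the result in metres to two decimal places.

y_top ≈ 5.99 m

γ = 1.304 × 9.81 = 12.79224 kN/m³.
A = π(0.95)² = 2.83529 m².
From F = γ·h_c·A, the centroid depth is h_c = 228/(12.79224 × 2.83529) = 6.28624 m.
Let θ = 65° be the plate's angle to the horizontal; measure y along the incline from where the plane meets the free surface. Vertical depth h = y·sinθ with sinθ = 0.906308.
Along the incline, y_c = h_c/sinθ = 6.28624/0.906308 = 6.9361 m.
The centroid is at the centre, 0.95 m below the top of the plate, so the highest point sits at y_top = 6.9361 − 0.95 = 5.9861 m along the incline.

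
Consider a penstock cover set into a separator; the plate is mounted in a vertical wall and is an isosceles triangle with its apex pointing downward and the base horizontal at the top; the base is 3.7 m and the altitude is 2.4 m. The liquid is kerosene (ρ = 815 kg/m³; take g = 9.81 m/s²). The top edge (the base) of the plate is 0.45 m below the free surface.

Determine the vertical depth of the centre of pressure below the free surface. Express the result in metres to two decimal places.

γ = ρg = 815 × 9.81 / 1000 = 7.99515 kN/m³.
With the apex down, the centroid sits h/3 = 2.4/3 = 0.8 m below the base (the top edge), so the centroid depth is h_c = 0.45 + 0.8 = 1.25 m.
A = ½ × 3.7 × 2.4 = 4.44 m².
Resultant F = γ·h_c·A = 7.99515 × 1.25 × 4.44 = 44.3731 kN.
I_c = b·h³/36 = 3.7 × 2.4³/36 = 1.4208 m⁴.
Centre of pressure: y_p = y_c + I_c/(y_c·A) = 1.25 + 1.4208/(1.25 × 4.44) = 1.25 + 0.256 = 1.506 m along the plane.

h_p = 1.51 m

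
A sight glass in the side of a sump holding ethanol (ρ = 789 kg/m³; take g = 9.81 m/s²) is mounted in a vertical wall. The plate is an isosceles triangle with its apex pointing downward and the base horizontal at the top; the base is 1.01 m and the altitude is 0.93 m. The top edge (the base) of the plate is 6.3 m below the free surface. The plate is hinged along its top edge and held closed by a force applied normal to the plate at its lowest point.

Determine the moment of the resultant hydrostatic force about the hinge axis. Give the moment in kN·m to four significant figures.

γ = ρg = 789 × 9.81 / 1000 = 7.74009 kN/m³.
With the apex down, the centroid sits h/3 = 0.93/3 = 0.31 m below the base (the top edge), so the centroid depth is h_c = 6.3 + 0.31 = 6.61 m.
A = ½ × 1.01 × 0.93 = 0.46965 m².
Resultant F = γ·h_c·A = 7.74009 × 6.61 × 0.46965 = 24.0282 kN.
I_c = b·h³/36 = 1.01 × 0.93³/36 = 0.0225667 m⁴.
Centre of pressure: y_p = y_c + I_c/(y_c·A) = 6.61 + 0.0225667/(6.61 × 0.46965) = 6.61 + 0.00726929 = 6.61727 m along the plane.
The resultant acts 0.31 + 0.00726929 = 0.317269 m (along the plate) below the hinge at the top edge, so the moment about the hinge is M = F × 0.317269 = 24.0282 × 0.317269 = 7.6234 kN·m.

M ≈ 7.623 kN·m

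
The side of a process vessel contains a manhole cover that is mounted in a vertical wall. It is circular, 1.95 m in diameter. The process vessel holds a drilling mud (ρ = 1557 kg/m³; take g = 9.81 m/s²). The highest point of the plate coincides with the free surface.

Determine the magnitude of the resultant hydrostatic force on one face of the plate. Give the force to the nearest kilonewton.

F ≈ 44 kN

γ = ρg = 1557 × 9.81 / 1000 = 15.27417 kN/m³.
The centroid is at the centre, 0.975 m below the top of the plate, so the centroid depth is h_c = 0.975 m.
A = π(0.975)² = 2.98648 m².
Resultant F = γ·h_c·A = 15.27417 × 0.975 × 2.98648 = 44.4756 kN.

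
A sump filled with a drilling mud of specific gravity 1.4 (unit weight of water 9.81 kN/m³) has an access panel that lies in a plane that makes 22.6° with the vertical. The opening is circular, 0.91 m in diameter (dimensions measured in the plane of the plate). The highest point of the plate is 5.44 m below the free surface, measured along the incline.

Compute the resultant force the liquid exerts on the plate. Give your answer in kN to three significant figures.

γ = 1.4 × 9.81 = 13.734 kN/m³.
The plate makes 22.6° with the vertical, i.e. θ = 90° − 22.6° = 67.4° to the horizontal. Measuring y along the incline from the free-surface line, vertical depth h = y·sinθ with sinθ = 0.923210.
The centroid is at the centre, 0.455 m below the top of the plate, so y_c = 5.44 + 0.455 = 5.895 m and h_c = 5.895 × 0.923210 = 5.44232 m.
A = π(0.455)² = 0.650388 m².
Resultant F = γ·h_c·A = 13.734 × 5.44232 × 0.650388 = 48.6131 kN.

F ≈ 48.6 kN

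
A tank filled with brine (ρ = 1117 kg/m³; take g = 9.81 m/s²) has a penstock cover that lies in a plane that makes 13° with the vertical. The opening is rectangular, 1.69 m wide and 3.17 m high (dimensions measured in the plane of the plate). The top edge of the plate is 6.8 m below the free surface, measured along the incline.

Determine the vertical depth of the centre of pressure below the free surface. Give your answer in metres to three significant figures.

h_p = 8.27 m

γ = ρg = 1117 × 9.81 / 1000 = 10.95777 kN/m³.
The plate makes 13° with the vertical, i.e. θ = 90° − 13° = 77° to the horizontal. Measuring y along the incline from the free-surface line, vertical depth h = y·sinθ with sinθ = 0.974370.
The centroid lies 3.17/2 = 1.585 m below the top edge, so y_c = 6.8 + 1.585 = 8.385 m and h_c = 8.385 × 0.974370 = 8.17009 m.
A = 1.69 × 3.17 = 5.3573 m².
Resultant F = γ·h_c·A = 10.95777 × 8.17009 × 5.3573 = 479.617 kN.
I_c = b·h³/12 = 1.69 × 3.17³/12 = 4.48625 m⁴.
Centre of pressure: y_p = y_c + I_c/(y_c·A) = 8.385 + 4.48625/(8.385 × 5.3573) = 8.385 + 0.0998699 = 8.48487 m along the plane.
Vertically, h_p = y_p·sinθ = 8.48487 × 0.974370 = 8.2674 m.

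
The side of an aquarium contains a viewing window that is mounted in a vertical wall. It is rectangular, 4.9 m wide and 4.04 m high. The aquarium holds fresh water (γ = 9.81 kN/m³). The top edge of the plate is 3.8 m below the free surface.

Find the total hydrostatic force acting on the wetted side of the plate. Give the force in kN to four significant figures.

γ = 9.81 kN/m³.
The centroid lies 4.04/2 = 2.02 m below the top edge, so the centroid depth is h_c = 3.8 + 2.02 = 5.82 m.
A = 4.9 × 4.04 = 19.796 m².
Resultant F = γ·h_c·A = 9.81 × 5.82 × 19.796 = 1130.24 kN.

F ≈ 1130 kN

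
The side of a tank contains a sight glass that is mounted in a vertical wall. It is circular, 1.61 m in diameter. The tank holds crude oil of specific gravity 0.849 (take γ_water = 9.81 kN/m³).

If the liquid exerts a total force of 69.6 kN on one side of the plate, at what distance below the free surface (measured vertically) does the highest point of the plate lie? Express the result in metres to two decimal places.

γ = 0.849 × 9.81 = 8.32869 kN/m³.
A = π(0.805)² = 2.03583 m².
From F = γ·h_c·A, the centroid depth is h_c = 69.6/(8.32869 × 2.03583) = 4.10479 m.
The centroid is at the centre, 0.805 m below the top of the plate, so the highest point sits at h_top = 4.10479 − 0.805 = 3.29979 m below the surface.

d_top ≈ 3.30 m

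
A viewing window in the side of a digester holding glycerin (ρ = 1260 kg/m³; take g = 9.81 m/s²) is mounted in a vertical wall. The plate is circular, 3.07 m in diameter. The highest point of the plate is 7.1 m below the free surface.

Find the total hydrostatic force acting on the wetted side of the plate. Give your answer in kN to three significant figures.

γ = ρg = 1260 × 9.81 / 1000 = 12.3606 kN/m³.
The centroid is at the centre, 1.535 m below the top of the plate, so the centroid depth is h_c = 7.1 + 1.535 = 8.635 m.
A = π(1.535)² = 7.4023 m².
Resultant F = γ·h_c·A = 12.3606 × 8.635 × 7.4023 = 790.075 kN.

F ≈ 790 kN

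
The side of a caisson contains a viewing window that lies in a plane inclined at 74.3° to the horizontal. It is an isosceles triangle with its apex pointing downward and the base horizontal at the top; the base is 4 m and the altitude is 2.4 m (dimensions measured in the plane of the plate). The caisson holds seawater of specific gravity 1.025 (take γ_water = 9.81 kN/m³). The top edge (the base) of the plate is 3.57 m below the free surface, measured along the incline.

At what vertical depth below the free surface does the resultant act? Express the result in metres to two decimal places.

γ = 1.025 × 9.81 = 10.05525 kN/m³.
Let θ = 74.3° be the plate's angle to the horizontal; measure y along the incline from where the plane meets the free surface. Vertical depth h = y·sinθ with sinθ = 0.962692.
With the apex down, the centroid sits h/3 = 2.4/3 = 0.8 m below the base (the top edge), so y_c = 3.57 + 0.8 = 4.37 m and h_c = 4.37 × 0.962692 = 4.20696 m.
A = ½ × 4 × 2.4 = 4.8 m².
Resultant F = γ·h_c·A = 10.05525 × 4.20696 × 4.8 = 203.05 kN.
I_c = b·h³/36 = 4 × 2.4³/36 = 1.536 m⁴.
Centre of pressure: y_p = y_c + I_c/(y_c·A) = 4.37 + 1.536/(4.37 × 4.8) = 4.37 + 0.0732265 = 4.44323 m along the plane.
Vertically, h_p = y_p·sinθ = 4.44323 × 0.962692 = 4.27746 m.

h_p = 4.28 m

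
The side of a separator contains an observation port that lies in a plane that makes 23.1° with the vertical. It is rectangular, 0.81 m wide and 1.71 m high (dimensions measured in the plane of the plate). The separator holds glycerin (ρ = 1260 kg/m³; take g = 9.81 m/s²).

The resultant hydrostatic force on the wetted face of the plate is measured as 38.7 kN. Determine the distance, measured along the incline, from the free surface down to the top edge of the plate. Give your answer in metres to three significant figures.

γ = ρg = 1260 × 9.81 / 1000 = 12.3606 kN/m³.
A = 0.81 × 1.71 = 1.3851 m².
From F = γ·h_c·A, the centroid depth is h_c = 38.7/(12.3606 × 1.3851) = 2.26043 m.
The plate makes 23.1° with the vertical, i.e. θ = 90° − 23.1° = 66.9° to the horizontal. Measuring y along the incline from the free-surface line, vertical depth h = y·sinθ with sinθ = 0.919821.
Along the incline, y_c = h_c/sinθ = 2.26043/0.919821 = 2.45747 m.
The centroid lies 1.71/2 = 0.855 m below the top edge, so the top edge sits at y_top = 2.45747 − 0.855 = 1.60247 m along the incline.

y_top ≈ 1.60 m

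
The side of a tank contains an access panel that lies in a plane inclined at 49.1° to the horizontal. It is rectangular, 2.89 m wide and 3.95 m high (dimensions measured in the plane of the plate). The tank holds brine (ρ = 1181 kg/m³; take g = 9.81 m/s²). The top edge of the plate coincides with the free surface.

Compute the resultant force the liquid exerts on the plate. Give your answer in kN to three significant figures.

F ≈ 197 kN

γ = ρg = 1181 × 9.81 / 1000 = 11.58561 kN/m³.
Let θ = 49.1° be the plate's angle to the horizontal; measure y along the incline from where the plane meets the free surface. Vertical depth h = y·sinθ with sinθ = 0.755853.
The centroid lies 3.95/2 = 1.975 m below the top edge, so y_c = 1.975 m and h_c = 1.975 × 0.755853 = 1.49281 m.
A = 2.89 × 3.95 = 11.4155 m².
Resultant F = γ·h_c·A = 11.58561 × 1.49281 × 11.4155 = 197.432 kN.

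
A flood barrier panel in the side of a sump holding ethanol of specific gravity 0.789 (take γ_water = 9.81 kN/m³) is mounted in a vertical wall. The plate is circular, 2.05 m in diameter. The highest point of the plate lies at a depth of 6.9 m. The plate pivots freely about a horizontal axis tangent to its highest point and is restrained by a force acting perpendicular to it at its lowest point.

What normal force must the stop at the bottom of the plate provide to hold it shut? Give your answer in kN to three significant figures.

γ = 0.789 × 9.81 = 7.74009 kN/m³.
The centroid is at the centre, 1.025 m below the top of the plate, so the centroid depth is h_c = 6.9 + 1.025 = 7.925 m.
A = π(1.025)² = 3.30064 m².
Resultant F = γ·h_c·A = 7.74009 × 7.925 × 3.30064 = 202.462 kN.
I_c = πr⁴/4 = π × 1.025⁴/4 = 0.866933 m⁴.
Centre of pressure: y_p = y_c + I_c/(y_c·A) = 7.925 + 0.866933/(7.925 × 3.30064) = 7.925 + 0.0331427 = 7.95814 m along the plane.
The resultant acts 1.025 + 0.0331427 = 1.05814 m (along the plate) below the hinge at the top edge, so the moment about the hinge is M = F × 1.05814 = 202.462 × 1.05814 = 214.233 kN·m.
A normal force at the bottom, 2.05 m from the hinge, must supply this moment: P = 214.233/2.05 = 104.504 kN.

P ≈ 105 kN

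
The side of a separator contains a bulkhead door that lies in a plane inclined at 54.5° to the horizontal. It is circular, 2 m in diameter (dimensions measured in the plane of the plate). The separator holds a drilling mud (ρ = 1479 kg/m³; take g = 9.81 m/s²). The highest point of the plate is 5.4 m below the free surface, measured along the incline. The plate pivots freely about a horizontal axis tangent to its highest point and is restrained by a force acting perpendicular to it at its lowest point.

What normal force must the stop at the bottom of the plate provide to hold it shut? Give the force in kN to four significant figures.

γ = ρg = 1479 × 9.81 / 1000 = 14.50899 kN/m³.
Let θ = 54.5° be the plate's angle to the horizontal; measure y along the incline from where the plane meets the free surface. Vertical depth h = y·sinθ with sinθ = 0.814116.
The centroid is at the centre, 1 m below the top of the plate, so y_c = 5.4 + 1 = 6.4 m and h_c = 6.4 × 0.814116 = 5.21034 m.
A = π(1)² = 3.14159 m².
Resultant F = γ·h_c·A = 14.50899 × 5.21034 × 3.14159 = 237.494 kN.
I_c = πr⁴/4 = π × 1⁴/4 = 0.785398 m⁴.
Centre of pressure: y_p = y_c + I_c/(y_c·A) = 6.4 + 0.785398/(6.4 × 3.14159) = 6.4 + 0.0390625 = 6.43906 m along the plane.
The resultant acts 1 + 0.0390625 = 1.03906 m (along the plate) below the hinge at the top edge, so the moment about the hinge is M = F × 1.03906 = 237.494 × 1.03906 = 246.771 kN·m.
A normal force at the bottom, 2 m from the hinge, must supply this moment: P = 246.771/2 = 123.385 kN.

P ≈ 123.4 kN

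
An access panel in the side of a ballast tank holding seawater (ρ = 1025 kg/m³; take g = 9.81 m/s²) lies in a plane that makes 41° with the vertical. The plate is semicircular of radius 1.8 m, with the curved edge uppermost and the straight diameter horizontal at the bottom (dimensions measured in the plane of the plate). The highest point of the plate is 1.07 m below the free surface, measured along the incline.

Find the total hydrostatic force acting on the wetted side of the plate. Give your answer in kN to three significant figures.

F ≈ 81.3 kN

γ = ρg = 1025 × 9.81 / 1000 = 10.05525 kN/m³.
The plate makes 41° with the vertical, i.e. θ = 90° − 41° = 49° to the horizontal. Measuring y along the incline from the free-surface line, vertical depth h = y·sinθ with sinθ = 0.754710.
The centroid lies 4r/(3π) = 0.763944 m above the diameter, so r − 4r/(3π) = 1.8 − 0.763944 = 1.03606 m below the topmost point, so y_c = 1.07 + 1.03606 = 2.10606 m and h_c = 2.10606 × 0.754710 = 1.58946 m.
A = πr²/2 = π × 1.8²/2 = 5.08938 m².
Resultant F = γ·h_c·A = 10.05525 × 1.58946 × 5.08938 = 81.3406 kN.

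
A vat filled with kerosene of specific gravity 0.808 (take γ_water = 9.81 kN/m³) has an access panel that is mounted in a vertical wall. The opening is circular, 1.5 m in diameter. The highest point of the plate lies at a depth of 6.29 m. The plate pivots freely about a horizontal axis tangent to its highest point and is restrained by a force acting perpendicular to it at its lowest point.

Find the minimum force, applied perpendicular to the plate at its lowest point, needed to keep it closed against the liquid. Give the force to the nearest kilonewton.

γ = 0.808 × 9.81 = 7.92648 kN/m³.
The centroid is at the centre, 0.75 m below the top of the plate, so the centroid depth is h_c = 6.29 + 0.75 = 7.04 m.
A = π(0.75)² = 1.76715 m².
Resultant F = γ·h_c·A = 7.92648 × 7.04 × 1.76715 = 98.6112 kN.
I_c = πr⁴/4 = π × 0.75⁴/4 = 0.248505 m⁴.
Centre of pressure: y_p = y_c + I_c/(y_c·A) = 7.04 + 0.248505/(7.04 × 1.76715) = 7.04 + 0.0199751 = 7.05998 m along the plane.
The resultant acts 0.75 + 0.0199751 = 0.769975 m (along the plate) below the hinge at the top edge, so the moment about the hinge is M = F × 0.769975 = 98.6112 × 0.769975 = 75.9282 kN·m.
A normal force at the bottom, 1.5 m from the hinge, must supply this moment: P = 75.9282/1.5 = 50.6188 kN.

P ≈ 51 kN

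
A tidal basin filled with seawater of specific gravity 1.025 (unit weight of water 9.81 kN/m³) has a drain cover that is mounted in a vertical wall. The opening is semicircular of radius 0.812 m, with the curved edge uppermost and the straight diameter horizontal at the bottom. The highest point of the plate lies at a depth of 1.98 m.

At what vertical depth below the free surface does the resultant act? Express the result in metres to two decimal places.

γ = 1.025 × 9.81 = 10.05525 kN/m³.
The centroid lies 4r/(3π) = 0.344624 m above the diameter, so r − 4r/(3π) = 0.812 − 0.344624 = 0.467376 m below the topmost point, so the centroid depth is h_c = 1.98 + 0.467376 = 2.44738 m.
A = πr²/2 = π × 0.812²/2 = 1.0357 m².
Resultant F = γ·h_c·A = 10.05525 × 2.44738 × 1.0357 = 25.4876 kN.
I_c = (π/8 − 8/(9π))·r⁴ = 0.109757 × 0.812⁴ = 0.0477152 m⁴.
Centre of pressure: y_p = y_c + I_c/(y_c·A) = 2.44738 + 0.0477152/(2.44738 × 1.0357) = 2.44738 + 0.0188244 = 2.4662 m along the plane.

h_p = 2.47 m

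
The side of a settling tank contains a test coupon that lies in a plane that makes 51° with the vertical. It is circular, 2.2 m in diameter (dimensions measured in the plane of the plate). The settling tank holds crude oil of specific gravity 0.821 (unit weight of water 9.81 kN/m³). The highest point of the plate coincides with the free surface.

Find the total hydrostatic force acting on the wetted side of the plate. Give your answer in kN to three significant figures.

F ≈ 21.2 kN

γ = 0.821 × 9.81 = 8.05401 kN/m³.
The plate makes 51° with the vertical, i.e. θ = 90° − 51° = 39° to the horizontal. Measuring y along the incline from the free-surface line, vertical depth h = y·sinθ with sinθ = 0.629320.
The centroid is at the centre, 1.1 m below the top of the plate, so y_c = 1.1 m and h_c = 1.1 × 0.629320 = 0.692252 m.
A = π(1.1)² = 3.80133 m².
Resultant F = γ·h_c·A = 8.05401 × 0.692252 × 3.80133 = 21.194 kN.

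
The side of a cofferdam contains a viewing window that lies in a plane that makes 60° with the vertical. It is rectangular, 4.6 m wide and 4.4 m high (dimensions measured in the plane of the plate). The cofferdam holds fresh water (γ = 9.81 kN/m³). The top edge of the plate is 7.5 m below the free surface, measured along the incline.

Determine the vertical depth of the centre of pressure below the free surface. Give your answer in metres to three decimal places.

h_p = 4.933 m

γ = 9.81 kN/m³.
The plate makes 60° with the vertical, i.e. θ = 90° − 60° = 30° to the horizontal. Measuring y along the incline from the free-surface line, vertical depth h = y·sinθ with sinθ = 0.500000.
The centroid lies 4.4/2 = 2.2 m below the top edge, so y_c = 7.5 + 2.2 = 9.7 m and h_c = 9.7 × 0.500000 = 4.85 m.
A = 4.6 × 4.4 = 20.24 m².
Resultant F = γ·h_c·A = 9.81 × 4.85 × 20.24 = 962.989 kN.
I_c = b·h³/12 = 4.6 × 4.4³/12 = 32.6539 m⁴.
Centre of pressure: y_p = y_c + I_c/(y_c·A) = 9.7 + 32.6539/(9.7 × 20.24) = 9.7 + 0.166323 = 9.86632 m along the plane.
Vertically, h_p = y_p·sinθ = 9.86632 × 0.500000 = 4.93316 m.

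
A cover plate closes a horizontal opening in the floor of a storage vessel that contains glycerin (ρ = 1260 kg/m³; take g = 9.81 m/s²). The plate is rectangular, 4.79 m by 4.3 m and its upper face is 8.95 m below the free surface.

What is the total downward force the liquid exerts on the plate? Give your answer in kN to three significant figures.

F ≈ 2280 kN

γ = ρg = 1260 × 9.81 / 1000 = 12.3606 kN/m³.
The plate is horizontal, so pressure is uniform at p = γ·h = 12.3606 × 8.95 = 110.627 kN/m².
A = 4.79 × 4.3 = 20.597 m².
F = p·A = 110.627 × 20.597 = 2278.58 kN.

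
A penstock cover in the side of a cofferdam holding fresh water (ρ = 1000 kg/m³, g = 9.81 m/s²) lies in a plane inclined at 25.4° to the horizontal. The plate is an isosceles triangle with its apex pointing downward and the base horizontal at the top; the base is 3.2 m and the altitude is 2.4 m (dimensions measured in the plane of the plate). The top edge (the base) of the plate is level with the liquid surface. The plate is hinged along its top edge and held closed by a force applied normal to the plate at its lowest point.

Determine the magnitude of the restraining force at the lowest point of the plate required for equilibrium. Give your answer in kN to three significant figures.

P ≈ 6.46 kN

γ = ρg = 1000 × 9.81 = 9810 N/m³ = 9.81 kN/m³.
Let θ = 25.4° be the plate's angle to the horizontal; measure y along the incline from where the plane meets the free surface. Vertical depth h = y·sinθ with sinθ = 0.428935.
With the apex down, the centroid sits h/3 = 2.4/3 = 0.8 m below the base (the top edge), so y_c = 0.8 m and h_c = 0.8 × 0.428935 = 0.343148 m.
A = ½ × 3.2 × 2.4 = 3.84 m².
Resultant F = γ·h_c·A = 9.81 × 0.343148 × 3.84 = 12.9265 kN.
I_c = b·h³/36 = 3.2 × 2.4³/36 = 1.2288 m⁴.
Centre of pressure: y_p = y_c + I_c/(y_c·A) = 0.8 + 1.2288/(0.8 × 3.84) = 0.8 + 0.4 = 1.2 m along the plane.
The resultant acts 0.8 + 0.4 = 1.2 m (along the plate) below the hinge at the top edge, so the moment about the hinge is M = F × 1.2 = 12.9265 × 1.2 = 15.5118 kN·m.
A normal force at the bottom, 2.4 m from the hinge, must supply this moment: P = 15.5118/2.4 = 6.46325 kN.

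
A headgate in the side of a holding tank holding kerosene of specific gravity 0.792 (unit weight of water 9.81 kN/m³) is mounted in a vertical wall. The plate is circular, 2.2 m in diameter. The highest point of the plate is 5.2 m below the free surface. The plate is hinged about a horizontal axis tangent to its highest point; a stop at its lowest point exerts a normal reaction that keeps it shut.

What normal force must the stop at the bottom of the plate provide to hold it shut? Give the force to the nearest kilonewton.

P ≈ 97 kN

γ = 0.792 × 9.81 = 7.76952 kN/m³.
The centroid is at the centre, 1.1 m below the top of the plate, so the centroid depth is h_c = 5.2 + 1.1 = 6.3 m.
A = π(1.1)² = 3.80133 m².
Resultant F = γ·h_c·A = 7.76952 × 6.3 × 3.80133 = 186.067 kN.
I_c = πr⁴/4 = π × 1.1⁴/4 = 1.1499 m⁴.
Centre of pressure: y_p = y_c + I_c/(y_c·A) = 6.3 + 1.1499/(6.3 × 3.80133) = 6.3 + 0.0480158 = 6.34802 m along the plane.
The resultant acts 1.1 + 0.0480158 = 1.14802 m (along the plate) below the hinge at the top edge, so the moment about the hinge is M = F × 1.14802 = 186.067 × 1.14802 = 213.609 kN·m.
A normal force at the bottom, 2.2 m from the hinge, must supply this moment: P = 213.609/2.2 = 97.095 kN.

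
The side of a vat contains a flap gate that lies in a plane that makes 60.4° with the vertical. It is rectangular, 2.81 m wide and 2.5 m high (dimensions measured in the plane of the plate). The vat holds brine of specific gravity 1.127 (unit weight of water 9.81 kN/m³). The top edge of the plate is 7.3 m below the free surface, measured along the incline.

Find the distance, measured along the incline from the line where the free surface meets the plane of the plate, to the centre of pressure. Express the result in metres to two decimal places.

y_p = 8.61 m

γ = 1.127 × 9.81 = 11.05587 kN/m³.
The plate makes 60.4° with the vertical, i.e. θ = 90° − 60.4° = 29.6° to the horizontal. Measuring y along the incline from the free-surface line, vertical depth h = y·sinθ with sinθ = 0.493942.
The centroid lies 2.5/2 = 1.25 m below the top edge, so y_c = 7.3 + 1.25 = 8.55 m and h_c = 8.55 × 0.493942 = 4.2232 m.
A = 2.81 × 2.5 = 7.025 m².
Resultant F = γ·h_c·A = 11.05587 × 4.2232 × 7.025 = 328.005 kN.
I_c = b·h³/12 = 2.81 × 2.5³/12 = 3.65885 m⁴.
Centre of pressure: y_p = y_c + I_c/(y_c·A) = 8.55 + 3.65885/(8.55 × 7.025) = 8.55 + 0.0609161 = 8.61092 m along the plane.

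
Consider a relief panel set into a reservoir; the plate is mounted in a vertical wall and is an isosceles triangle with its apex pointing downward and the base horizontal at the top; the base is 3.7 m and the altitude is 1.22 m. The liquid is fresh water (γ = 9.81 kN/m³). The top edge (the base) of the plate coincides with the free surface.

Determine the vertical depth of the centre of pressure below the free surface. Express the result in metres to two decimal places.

γ = 9.81 kN/m³.
With the apex down, the centroid sits h/3 = 1.22/3 = 0.406667 m below the base (the top edge), so the centroid depth is h_c = 0.406667 m.
A = ½ × 3.7 × 1.22 = 2.257 m².
Resultant F = γ·h_c·A = 9.81 × 0.406667 × 2.257 = 9.00408 kN.
I_c = b·h³/36 = 3.7 × 1.22³/36 = 0.186629 m⁴.
Centre of pressure: y_p = y_c + I_c/(y_c·A) = 0.406667 + 0.186629/(0.406667 × 2.257) = 0.406667 + 0.203333 = 0.61 m along the plane.

h_p = 0.61 m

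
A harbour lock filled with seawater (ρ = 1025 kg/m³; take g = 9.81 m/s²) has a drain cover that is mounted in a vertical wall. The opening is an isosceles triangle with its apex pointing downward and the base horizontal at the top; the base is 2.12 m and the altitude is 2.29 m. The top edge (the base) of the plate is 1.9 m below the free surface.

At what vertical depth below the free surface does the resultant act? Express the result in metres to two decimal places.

h_p = 2.77 m

γ = ρg = 1025 × 9.81 / 1000 = 10.05525 kN/m³.
With the apex down, the centroid sits h/3 = 2.29/3 = 0.763333 m below the base (the top edge), so the centroid depth is h_c = 1.9 + 0.763333 = 2.66333 m.
A = ½ × 2.12 × 2.29 = 2.4274 m².
Resultant F = γ·h_c·A = 10.05525 × 2.66333 × 2.4274 = 65.0069 kN.
I_c = b·h³/36 = 2.12 × 2.29³/36 = 0.707196 m⁴.
Centre of pressure: y_p = y_c + I_c/(y_c·A) = 2.66333 + 0.707196/(2.66333 × 2.4274) = 2.66333 + 0.109389 = 2.77272 m along the plane.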